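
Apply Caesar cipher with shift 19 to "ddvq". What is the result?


Caesar cipher: shift "ddvq" by 19
  'd' (pos 3) + 19 = pos 22 = 'w'
  'd' (pos 3) + 19 = pos 22 = 'w'
  'v' (pos 21) + 19 = pos 14 = 'o'
  'q' (pos 16) + 19 = pos 9 = 'j'
Result: wwoj

wwoj


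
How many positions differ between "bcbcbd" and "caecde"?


Comparing "bcbcbd" and "caecde" position by position:
  Position 0: 'b' vs 'c' => DIFFER
  Position 1: 'c' vs 'a' => DIFFER
  Position 2: 'b' vs 'e' => DIFFER
  Position 3: 'c' vs 'c' => same
  Position 4: 'b' vs 'd' => DIFFER
  Position 5: 'd' vs 'e' => DIFFER
Positions that differ: 5

5


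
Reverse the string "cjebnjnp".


Input: cjebnjnp
Reading characters right to left:
  Position 7: 'p'
  Position 6: 'n'
  Position 5: 'j'
  Position 4: 'n'
  Position 3: 'b'
  Position 2: 'e'
  Position 1: 'j'
  Position 0: 'c'
Reversed: pnjnbejc

pnjnbejc


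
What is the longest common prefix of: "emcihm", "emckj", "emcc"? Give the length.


Words: emcihm, emckj, emcc
  Position 0: all 'e' => match
  Position 1: all 'm' => match
  Position 2: all 'c' => match
  Position 3: ('i', 'k', 'c') => mismatch, stop
LCP = "emc" (length 3)

3


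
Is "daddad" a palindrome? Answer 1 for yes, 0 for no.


Input: daddad
Reversed: daddad
  Compare pos 0 ('d') with pos 5 ('d'): match
  Compare pos 1 ('a') with pos 4 ('a'): match
  Compare pos 2 ('d') with pos 3 ('d'): match
Result: palindrome

1


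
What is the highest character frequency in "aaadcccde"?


Input: aaadcccde
Character counts:
  'a': 3
  'c': 3
  'd': 2
  'e': 1
Maximum frequency: 3

3


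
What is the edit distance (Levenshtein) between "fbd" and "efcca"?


Computing edit distance: "fbd" -> "efcca"
DP table:
           e    f    c    c    a
      0    1    2    3    4    5
  f   1    1    1    2    3    4
  b   2    2    2    2    3    4
  d   3    3    3    3    3    4
Edit distance = dp[3][5] = 4

4


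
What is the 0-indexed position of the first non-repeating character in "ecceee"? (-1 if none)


Input: ecceee
Character frequencies:
  'c': 2
  'e': 4
Scanning left to right for freq == 1:
  Position 0 ('e'): freq=4, skip
  Position 1 ('c'): freq=2, skip
  Position 2 ('c'): freq=2, skip
  Position 3 ('e'): freq=4, skip
  Position 4 ('e'): freq=4, skip
  Position 5 ('e'): freq=4, skip
  No unique character found => answer = -1

-1


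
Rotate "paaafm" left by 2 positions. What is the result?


Input: "paaafm", rotate left by 2
First 2 characters: "pa"
Remaining characters: "aafm"
Concatenate remaining + first: "aafm" + "pa" = "aafmpa"

aafmpa


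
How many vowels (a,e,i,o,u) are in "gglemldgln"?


Input: gglemldgln
Checking each character:
  'g' at position 0: consonant
  'g' at position 1: consonant
  'l' at position 2: consonant
  'e' at position 3: vowel (running total: 1)
  'm' at position 4: consonant
  'l' at position 5: consonant
  'd' at position 6: consonant
  'g' at position 7: consonant
  'l' at position 8: consonant
  'n' at position 9: consonant
Total vowels: 1

1


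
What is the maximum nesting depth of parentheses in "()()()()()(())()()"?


Input: "()()()()()(())()()"
Tracking depth:
  Position 0 '(': depth becomes 1
  Position 1 ')': depth becomes 0
  Position 2 '(': depth becomes 1
  Position 3 ')': depth becomes 0
  Position 4 '(': depth becomes 1
  Position 5 ')': depth becomes 0
  Position 6 '(': depth becomes 1
  Position 7 ')': depth becomes 0
  Position 8 '(': depth becomes 1
  Position 9 ')': depth becomes 0
  Position 10 '(': depth becomes 1
  Position 11 '(': depth becomes 2
  Position 12 ')': depth becomes 1
  Position 13 ')': depth becomes 0
  Position 14 '(': depth becomes 1
  Position 15 ')': depth becomes 0
  Position 16 '(': depth becomes 1
  Position 17 ')': depth becomes 0
Maximum depth reached: 2

2


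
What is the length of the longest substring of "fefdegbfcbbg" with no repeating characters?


Input: "fefdegbfcbbg"
Sliding window (track last position of each char):
  Position 0 ('f'): window [0,0] length 1 -- new best
  Position 1 ('e'): window [0,1] length 2 -- new best
  Position 2 ('f'): repeat (last at 0), move window start to 1
  Position 2 ('f'): window [1,2] length 2
  Position 3 ('d'): window [1,3] length 3 -- new best
  Position 4 ('e'): repeat (last at 1), move window start to 2
  Position 4 ('e'): window [2,4] length 3
  Position 5 ('g'): window [2,5] length 4 -- new best
  Position 6 ('b'): window [2,6] length 5 -- new best
  Position 7 ('f'): repeat (last at 2), move window start to 3
  Position 7 ('f'): window [3,7] length 5
  Position 8 ('c'): window [3,8] length 6 -- new best
  Position 9 ('b'): repeat (last at 6), move window start to 7
  Position 9 ('b'): window [7,9] length 3
  Position 10 ('b'): repeat (last at 9), move window start to 10
  Position 10 ('b'): window [10,10] length 1
  Position 11 ('g'): window [10,11] length 2
Longest substring with no repeats: "degbfc" with length 6

6


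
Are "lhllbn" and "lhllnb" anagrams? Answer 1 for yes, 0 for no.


Strings: "lhllbn", "lhllnb"
Sorted first:  bhllln
Sorted second: bhllln
Sorted forms match => anagrams

1


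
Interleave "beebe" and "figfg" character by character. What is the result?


Interleaving "beebe" and "figfg":
  Position 0: 'b' from first, 'f' from second => "bf"
  Position 1: 'e' from first, 'i' from second => "ei"
  Position 2: 'e' from first, 'g' from second => "eg"
  Position 3: 'b' from first, 'f' from second => "bf"
  Position 4: 'e' from first, 'g' from second => "eg"
Result: bfeiegbfeg

bfeiegbfeg


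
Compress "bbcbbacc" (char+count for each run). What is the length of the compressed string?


Input: bbcbbacc
Runs:
  'b' x 2 => "b2"
  'c' x 1 => "c1"
  'b' x 2 => "b2"
  'a' x 1 => "a1"
  'c' x 2 => "c2"
Compressed: "b2c1b2a1c2"
Compressed length: 10

10


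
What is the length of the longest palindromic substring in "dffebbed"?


Input: "dffebbed"
Checking substrings for palindromes:
  [3:7] "ebbe" (len 4) => palindrome
  [1:3] "ff" (len 2) => palindrome
  [4:6] "bb" (len 2) => palindrome
Longest palindromic substring: "ebbe" with length 4

4


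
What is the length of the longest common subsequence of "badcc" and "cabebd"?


LCS of "badcc" and "cabebd"
DP table:
           c    a    b    e    b    d
      0    0    0    0    0    0    0
  b   0    0    0    1    1    1    1
  a   0    0    1    1    1    1    1
  d   0    0    1    1    1    1    2
  c   0    1    1    1    1    1    2
  c   0    1    1    1    1    1    2
LCS length = dp[5][6] = 2

2


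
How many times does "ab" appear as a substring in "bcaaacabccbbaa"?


Searching for "ab" in "bcaaacabccbbaa"
Scanning each position:
  Position 0: "bc" => no
  Position 1: "ca" => no
  Position 2: "aa" => no
  Position 3: "aa" => no
  Position 4: "ac" => no
  Position 5: "ca" => no
  Position 6: "ab" => MATCH
  Position 7: "bc" => no
  Position 8: "cc" => no
  Position 9: "cb" => no
  Position 10: "bb" => no
  Position 11: "ba" => no
  Position 12: "aa" => no
Total occurrences: 1

1


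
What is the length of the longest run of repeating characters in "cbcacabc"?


Input: "cbcacabc"
Scanning for longest run:
  Position 1 ('b'): new char, reset run to 1
  Position 2 ('c'): new char, reset run to 1
  Position 3 ('a'): new char, reset run to 1
  Position 4 ('c'): new char, reset run to 1
  Position 5 ('a'): new char, reset run to 1
  Position 6 ('b'): new char, reset run to 1
  Position 7 ('c'): new char, reset run to 1
Longest run: 'c' with length 1

1


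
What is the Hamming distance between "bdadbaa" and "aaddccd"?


Comparing "bdadbaa" and "aaddccd" position by position:
  Position 0: 'b' vs 'a' => differ
  Position 1: 'd' vs 'a' => differ
  Position 2: 'a' vs 'd' => differ
  Position 3: 'd' vs 'd' => same
  Position 4: 'b' vs 'c' => differ
  Position 5: 'a' vs 'c' => differ
  Position 6: 'a' vs 'd' => differ
Total differences (Hamming distance): 6

6


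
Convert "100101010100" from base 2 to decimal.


Input: "100101010100" in base 2
Positional expansion:
  Digit '1' (value 1) x 2^11 = 2048
  Digit '0' (value 0) x 2^10 = 0
  Digit '0' (value 0) x 2^9 = 0
  Digit '1' (value 1) x 2^8 = 256
  Digit '0' (value 0) x 2^7 = 0
  Digit '1' (value 1) x 2^6 = 64
  Digit '0' (value 0) x 2^5 = 0
  Digit '1' (value 1) x 2^4 = 16
  Digit '0' (value 0) x 2^3 = 0
  Digit '1' (value 1) x 2^2 = 4
  Digit '0' (value 0) x 2^1 = 0
  Digit '0' (value 0) x 2^0 = 0
Sum = 2388

2388


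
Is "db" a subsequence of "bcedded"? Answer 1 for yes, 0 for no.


Check if "db" is a subsequence of "bcedded"
Greedy scan:
  Position 0 ('b'): no match needed
  Position 1 ('c'): no match needed
  Position 2 ('e'): no match needed
  Position 3 ('d'): matches sub[0] = 'd'
  Position 4 ('d'): no match needed
  Position 5 ('e'): no match needed
  Position 6 ('d'): no match needed
Only matched 1/2 characters => not a subsequence

0


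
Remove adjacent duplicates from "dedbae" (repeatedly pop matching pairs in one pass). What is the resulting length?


Input: dedbae
Stack-based adjacent duplicate removal:
  Read 'd': push. Stack: d
  Read 'e': push. Stack: de
  Read 'd': push. Stack: ded
  Read 'b': push. Stack: dedb
  Read 'a': push. Stack: dedba
  Read 'e': push. Stack: dedbae
Final stack: "dedbae" (length 6)

6


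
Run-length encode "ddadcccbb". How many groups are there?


Input: ddadcccbb
Scanning for consecutive runs:
  Group 1: 'd' x 2 (positions 0-1)
  Group 2: 'a' x 1 (positions 2-2)
  Group 3: 'd' x 1 (positions 3-3)
  Group 4: 'c' x 3 (positions 4-6)
  Group 5: 'b' x 2 (positions 7-8)
Total groups: 5

5


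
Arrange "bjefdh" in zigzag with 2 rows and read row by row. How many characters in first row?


Zigzag "bjefdh" into 2 rows:
Placing characters:
  'b' => row 0
  'j' => row 1
  'e' => row 0
  'f' => row 1
  'd' => row 0
  'h' => row 1
Rows:
  Row 0: "bed"
  Row 1: "jfh"
First row length: 3

3


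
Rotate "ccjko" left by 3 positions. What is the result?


Input: "ccjko", rotate left by 3
First 3 characters: "ccj"
Remaining characters: "ko"
Concatenate remaining + first: "ko" + "ccj" = "koccj"

koccj


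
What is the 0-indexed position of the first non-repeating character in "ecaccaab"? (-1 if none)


Input: ecaccaab
Character frequencies:
  'a': 3
  'b': 1
  'c': 3
  'e': 1
Scanning left to right for freq == 1:
  Position 0 ('e'): unique! => answer = 0

0


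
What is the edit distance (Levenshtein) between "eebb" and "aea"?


Computing edit distance: "eebb" -> "aea"
DP table:
           a    e    a
      0    1    2    3
  e   1    1    1    2
  e   2    2    1    2
  b   3    3    2    2
  b   4    4    3    3
Edit distance = dp[4][3] = 3

3


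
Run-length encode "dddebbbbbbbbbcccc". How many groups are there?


Input: dddebbbbbbbbbcccc
Scanning for consecutive runs:
  Group 1: 'd' x 3 (positions 0-2)
  Group 2: 'e' x 1 (positions 3-3)
  Group 3: 'b' x 9 (positions 4-12)
  Group 4: 'c' x 4 (positions 13-16)
Total groups: 4

4


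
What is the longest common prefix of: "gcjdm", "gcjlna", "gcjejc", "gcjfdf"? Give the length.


Words: gcjdm, gcjlna, gcjejc, gcjfdf
  Position 0: all 'g' => match
  Position 1: all 'c' => match
  Position 2: all 'j' => match
  Position 3: ('d', 'l', 'e', 'f') => mismatch, stop
LCP = "gcj" (length 3)

3


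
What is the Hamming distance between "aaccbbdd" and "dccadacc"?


Comparing "aaccbbdd" and "dccadacc" position by position:
  Position 0: 'a' vs 'd' => differ
  Position 1: 'a' vs 'c' => differ
  Position 2: 'c' vs 'c' => same
  Position 3: 'c' vs 'a' => differ
  Position 4: 'b' vs 'd' => differ
  Position 5: 'b' vs 'a' => differ
  Position 6: 'd' vs 'c' => differ
  Position 7: 'd' vs 'c' => differ
Total differences (Hamming distance): 7

7


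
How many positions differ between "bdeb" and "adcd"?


Comparing "bdeb" and "adcd" position by position:
  Position 0: 'b' vs 'a' => DIFFER
  Position 1: 'd' vs 'd' => same
  Position 2: 'e' vs 'c' => DIFFER
  Position 3: 'b' vs 'd' => DIFFER
Positions that differ: 3

3


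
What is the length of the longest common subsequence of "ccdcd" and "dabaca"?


LCS of "ccdcd" and "dabaca"
DP table:
           d    a    b    a    c    a
      0    0    0    0    0    0    0
  c   0    0    0    0    0    1    1
  c   0    0    0    0    0    1    1
  d   0    1    1    1    1    1    1
  c   0    1    1    1    1    2    2
  d   0    1    1    1    1    2    2
LCS length = dp[5][6] = 2

2


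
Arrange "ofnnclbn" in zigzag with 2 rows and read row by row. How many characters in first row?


Zigzag "ofnnclbn" into 2 rows:
Placing characters:
  'o' => row 0
  'f' => row 1
  'n' => row 0
  'n' => row 1
  'c' => row 0
  'l' => row 1
  'b' => row 0
  'n' => row 1
Rows:
  Row 0: "oncb"
  Row 1: "fnln"
First row length: 4

4


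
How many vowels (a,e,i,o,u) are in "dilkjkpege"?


Input: dilkjkpege
Checking each character:
  'd' at position 0: consonant
  'i' at position 1: vowel (running total: 1)
  'l' at position 2: consonant
  'k' at position 3: consonant
  'j' at position 4: consonant
  'k' at position 5: consonant
  'p' at position 6: consonant
  'e' at position 7: vowel (running total: 2)
  'g' at position 8: consonant
  'e' at position 9: vowel (running total: 3)
Total vowels: 3

3


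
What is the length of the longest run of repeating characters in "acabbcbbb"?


Input: "acabbcbbb"
Scanning for longest run:
  Position 1 ('c'): new char, reset run to 1
  Position 2 ('a'): new char, reset run to 1
  Position 3 ('b'): new char, reset run to 1
  Position 4 ('b'): continues run of 'b', length=2
  Position 5 ('c'): new char, reset run to 1
  Position 6 ('b'): new char, reset run to 1
  Position 7 ('b'): continues run of 'b', length=2
  Position 8 ('b'): continues run of 'b', length=3
Longest run: 'b' with length 3

3


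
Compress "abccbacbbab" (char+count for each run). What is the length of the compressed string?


Input: abccbacbbab
Runs:
  'a' x 1 => "a1"
  'b' x 1 => "b1"
  'c' x 2 => "c2"
  'b' x 1 => "b1"
  'a' x 1 => "a1"
  'c' x 1 => "c1"
  'b' x 2 => "b2"
  'a' x 1 => "a1"
  'b' x 1 => "b1"
Compressed: "a1b1c2b1a1c1b2a1b1"
Compressed length: 18

18


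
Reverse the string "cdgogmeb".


Input: cdgogmeb
Reading characters right to left:
  Position 7: 'b'
  Position 6: 'e'
  Position 5: 'm'
  Position 4: 'g'
  Position 3: 'o'
  Position 2: 'g'
  Position 1: 'd'
  Position 0: 'c'
Reversed: bemgogdc

bemgogdc


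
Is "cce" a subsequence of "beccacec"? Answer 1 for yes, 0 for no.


Check if "cce" is a subsequence of "beccacec"
Greedy scan:
  Position 0 ('b'): no match needed
  Position 1 ('e'): no match needed
  Position 2 ('c'): matches sub[0] = 'c'
  Position 3 ('c'): matches sub[1] = 'c'
  Position 4 ('a'): no match needed
  Position 5 ('c'): no match needed
  Position 6 ('e'): matches sub[2] = 'e'
  Position 7 ('c'): no match needed
All 3 characters matched => is a subsequence

1


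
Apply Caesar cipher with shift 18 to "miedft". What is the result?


Caesar cipher: shift "miedft" by 18
  'm' (pos 12) + 18 = pos 4 = 'e'
  'i' (pos 8) + 18 = pos 0 = 'a'
  'e' (pos 4) + 18 = pos 22 = 'w'
  'd' (pos 3) + 18 = pos 21 = 'v'
  'f' (pos 5) + 18 = pos 23 = 'x'
  't' (pos 19) + 18 = pos 11 = 'l'
Result: eawvxl

eawvxl


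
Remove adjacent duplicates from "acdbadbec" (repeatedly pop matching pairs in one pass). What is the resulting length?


Input: acdbadbec
Stack-based adjacent duplicate removal:
  Read 'a': push. Stack: a
  Read 'c': push. Stack: ac
  Read 'd': push. Stack: acd
  Read 'b': push. Stack: acdb
  Read 'a': push. Stack: acdba
  Read 'd': push. Stack: acdbad
  Read 'b': push. Stack: acdbadb
  Read 'e': push. Stack: acdbadbe
  Read 'c': push. Stack: acdbadbec
Final stack: "acdbadbec" (length 9)

9


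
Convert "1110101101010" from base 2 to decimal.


Input: "1110101101010" in base 2
Positional expansion:
  Digit '1' (value 1) x 2^12 = 4096
  Digit '1' (value 1) x 2^11 = 2048
  Digit '1' (value 1) x 2^10 = 1024
  Digit '0' (value 0) x 2^9 = 0
  Digit '1' (value 1) x 2^8 = 256
  Digit '0' (value 0) x 2^7 = 0
  Digit '1' (value 1) x 2^6 = 64
  Digit '1' (value 1) x 2^5 = 32
  Digit '0' (value 0) x 2^4 = 0
  Digit '1' (value 1) x 2^3 = 8
  Digit '0' (value 0) x 2^2 = 0
  Digit '1' (value 1) x 2^1 = 2
  Digit '0' (value 0) x 2^0 = 0
Sum = 7530

7530


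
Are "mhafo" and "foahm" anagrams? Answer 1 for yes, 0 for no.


Strings: "mhafo", "foahm"
Sorted first:  afhmo
Sorted second: afhmo
Sorted forms match => anagrams

1


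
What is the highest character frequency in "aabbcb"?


Input: aabbcb
Character counts:
  'a': 2
  'b': 3
  'c': 1
Maximum frequency: 3

3


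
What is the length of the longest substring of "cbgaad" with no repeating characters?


Input: "cbgaad"
Sliding window (track last position of each char):
  Position 0 ('c'): window [0,0] length 1 -- new best
  Position 1 ('b'): window [0,1] length 2 -- new best
  Position 2 ('g'): window [0,2] length 3 -- new best
  Position 3 ('a'): window [0,3] length 4 -- new best
  Position 4 ('a'): repeat (last at 3), move window start to 4
  Position 4 ('a'): window [4,4] length 1
  Position 5 ('d'): window [4,5] length 2
Longest substring with no repeats: "cbga" with length 4

4


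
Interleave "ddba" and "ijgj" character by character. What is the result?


Interleaving "ddba" and "ijgj":
  Position 0: 'd' from first, 'i' from second => "di"
  Position 1: 'd' from first, 'j' from second => "dj"
  Position 2: 'b' from first, 'g' from second => "bg"
  Position 3: 'a' from first, 'j' from second => "aj"
Result: didjbgaj

didjbgaj


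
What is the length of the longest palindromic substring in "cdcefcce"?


Input: "cdcefcce"
Checking substrings for palindromes:
  [0:3] "cdc" (len 3) => palindrome
  [5:7] "cc" (len 2) => palindrome
Longest palindromic substring: "cdc" with length 3

3


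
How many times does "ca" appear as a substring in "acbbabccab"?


Searching for "ca" in "acbbabccab"
Scanning each position:
  Position 0: "ac" => no
  Position 1: "cb" => no
  Position 2: "bb" => no
  Position 3: "ba" => no
  Position 4: "ab" => no
  Position 5: "bc" => no
  Position 6: "cc" => no
  Position 7: "ca" => MATCH
  Position 8: "ab" => no
Total occurrences: 1

1


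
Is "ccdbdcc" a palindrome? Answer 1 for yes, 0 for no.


Input: ccdbdcc
Reversed: ccdbdcc
  Compare pos 0 ('c') with pos 6 ('c'): match
  Compare pos 1 ('c') with pos 5 ('c'): match
  Compare pos 2 ('d') with pos 4 ('d'): match
Result: palindrome

1


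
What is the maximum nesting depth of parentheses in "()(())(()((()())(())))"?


Input: "()(())(()((()())(())))"
Tracking depth:
  Position 0 '(': depth becomes 1
  Position 1 ')': depth becomes 0
  Position 2 '(': depth becomes 1
  Position 3 '(': depth becomes 2
  Position 4 ')': depth becomes 1
  Position 5 ')': depth becomes 0
  Position 6 '(': depth becomes 1
  Position 7 '(': depth becomes 2
  Position 8 ')': depth becomes 1
  Position 9 '(': depth becomes 2
  Position 10 '(': depth becomes 3
  Position 11 '(': depth becomes 4
  Position 12 ')': depth becomes 3
  Position 13 '(': depth becomes 4
  Position 14 ')': depth becomes 3
  Position 15 ')': depth becomes 2
  Position 16 '(': depth becomes 3
  Position 17 '(': depth becomes 4
  Position 18 ')': depth becomes 3
  Position 19 ')': depth becomes 2
  Position 20 ')': depth becomes 1
  Position 21 ')': depth becomes 0
Maximum depth reached: 4

4


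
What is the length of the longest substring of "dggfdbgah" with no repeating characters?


Input: "dggfdbgah"
Sliding window (track last position of each char):
  Position 0 ('d'): window [0,0] length 1 -- new best
  Position 1 ('g'): window [0,1] length 2 -- new best
  Position 2 ('g'): repeat (last at 1), move window start to 2
  Position 2 ('g'): window [2,2] length 1
  Position 3 ('f'): window [2,3] length 2
  Position 4 ('d'): window [2,4] length 3 -- new best
  Position 5 ('b'): window [2,5] length 4 -- new best
  Position 6 ('g'): repeat (last at 2), move window start to 3
  Position 6 ('g'): window [3,6] length 4
  Position 7 ('a'): window [3,7] length 5 -- new best
  Position 8 ('h'): window [3,8] length 6 -- new best
Longest substring with no repeats: "fdbgah" with length 6

6


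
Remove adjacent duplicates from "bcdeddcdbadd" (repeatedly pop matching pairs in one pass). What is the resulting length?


Input: bcdeddcdbadd
Stack-based adjacent duplicate removal:
  Read 'b': push. Stack: b
  Read 'c': push. Stack: bc
  Read 'd': push. Stack: bcd
  Read 'e': push. Stack: bcde
  Read 'd': push. Stack: bcded
  Read 'd': matches stack top 'd' => pop. Stack: bcde
  Read 'c': push. Stack: bcdec
  Read 'd': push. Stack: bcdecd
  Read 'b': push. Stack: bcdecdb
  Read 'a': push. Stack: bcdecdba
  Read 'd': push. Stack: bcdecdbad
  Read 'd': matches stack top 'd' => pop. Stack: bcdecdba
Final stack: "bcdecdba" (length 8)

8


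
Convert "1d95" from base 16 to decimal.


Input: "1d95" in base 16
Positional expansion:
  Digit '1' (value 1) x 16^3 = 4096
  Digit 'd' (value 13) x 16^2 = 3328
  Digit '9' (value 9) x 16^1 = 144
  Digit '5' (value 5) x 16^0 = 5
Sum = 7573

7573


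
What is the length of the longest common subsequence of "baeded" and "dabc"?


LCS of "baeded" and "dabc"
DP table:
           d    a    b    c
      0    0    0    0    0
  b   0    0    0    1    1
  a   0    0    1    1    1
  e   0    0    1    1    1
  d   0    1    1    1    1
  e   0    1    1    1    1
  d   0    1    1    1    1
LCS length = dp[6][4] = 1

1


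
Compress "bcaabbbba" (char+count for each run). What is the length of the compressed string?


Input: bcaabbbba
Runs:
  'b' x 1 => "b1"
  'c' x 1 => "c1"
  'a' x 2 => "a2"
  'b' x 4 => "b4"
  'a' x 1 => "a1"
Compressed: "b1c1a2b4a1"
Compressed length: 10

10


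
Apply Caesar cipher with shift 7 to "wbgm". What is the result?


Caesar cipher: shift "wbgm" by 7
  'w' (pos 22) + 7 = pos 3 = 'd'
  'b' (pos 1) + 7 = pos 8 = 'i'
  'g' (pos 6) + 7 = pos 13 = 'n'
  'm' (pos 12) + 7 = pos 19 = 't'
Result: dint

dint


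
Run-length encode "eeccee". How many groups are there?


Input: eeccee
Scanning for consecutive runs:
  Group 1: 'e' x 2 (positions 0-1)
  Group 2: 'c' x 2 (positions 2-3)
  Group 3: 'e' x 2 (positions 4-5)
Total groups: 3

3


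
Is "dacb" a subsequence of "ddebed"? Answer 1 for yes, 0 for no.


Check if "dacb" is a subsequence of "ddebed"
Greedy scan:
  Position 0 ('d'): matches sub[0] = 'd'
  Position 1 ('d'): no match needed
  Position 2 ('e'): no match needed
  Position 3 ('b'): no match needed
  Position 4 ('e'): no match needed
  Position 5 ('d'): no match needed
Only matched 1/4 characters => not a subsequence

0


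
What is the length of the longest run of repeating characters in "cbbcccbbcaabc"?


Input: "cbbcccbbcaabc"
Scanning for longest run:
  Position 1 ('b'): new char, reset run to 1
  Position 2 ('b'): continues run of 'b', length=2
  Position 3 ('c'): new char, reset run to 1
  Position 4 ('c'): continues run of 'c', length=2
  Position 5 ('c'): continues run of 'c', length=3
  Position 6 ('b'): new char, reset run to 1
  Position 7 ('b'): continues run of 'b', length=2
  Position 8 ('c'): new char, reset run to 1
  Position 9 ('a'): new char, reset run to 1
  Position 10 ('a'): continues run of 'a', length=2
  Position 11 ('b'): new char, reset run to 1
  Position 12 ('c'): new char, reset run to 1
Longest run: 'c' with length 3

3


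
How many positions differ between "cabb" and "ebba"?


Comparing "cabb" and "ebba" position by position:
  Position 0: 'c' vs 'e' => DIFFER
  Position 1: 'a' vs 'b' => DIFFER
  Position 2: 'b' vs 'b' => same
  Position 3: 'b' vs 'a' => DIFFER
Positions that differ: 3

3


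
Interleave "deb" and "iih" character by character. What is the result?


Interleaving "deb" and "iih":
  Position 0: 'd' from first, 'i' from second => "di"
  Position 1: 'e' from first, 'i' from second => "ei"
  Position 2: 'b' from first, 'h' from second => "bh"
Result: dieibh

dieibh


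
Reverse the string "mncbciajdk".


Input: mncbciajdk
Reading characters right to left:
  Position 9: 'k'
  Position 8: 'd'
  Position 7: 'j'
  Position 6: 'a'
  Position 5: 'i'
  Position 4: 'c'
  Position 3: 'b'
  Position 2: 'c'
  Position 1: 'n'
  Position 0: 'm'
Reversed: kdjaicbcnm

kdjaicbcnm


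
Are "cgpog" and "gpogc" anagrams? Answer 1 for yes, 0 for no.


Strings: "cgpog", "gpogc"
Sorted first:  cggop
Sorted second: cggop
Sorted forms match => anagrams

1


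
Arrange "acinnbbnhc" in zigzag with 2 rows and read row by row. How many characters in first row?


Zigzag "acinnbbnhc" into 2 rows:
Placing characters:
  'a' => row 0
  'c' => row 1
  'i' => row 0
  'n' => row 1
  'n' => row 0
  'b' => row 1
  'b' => row 0
  'n' => row 1
  'h' => row 0
  'c' => row 1
Rows:
  Row 0: "ainbh"
  Row 1: "cnbnc"
First row length: 5

5


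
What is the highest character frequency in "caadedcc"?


Input: caadedcc
Character counts:
  'a': 2
  'c': 3
  'd': 2
  'e': 1
Maximum frequency: 3

3


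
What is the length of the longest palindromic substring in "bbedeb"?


Input: "bbedeb"
Checking substrings for palindromes:
  [1:6] "bedeb" (len 5) => palindrome
  [2:5] "ede" (len 3) => palindrome
  [0:2] "bb" (len 2) => palindrome
Longest palindromic substring: "bedeb" with length 5

5


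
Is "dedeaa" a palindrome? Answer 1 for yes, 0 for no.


Input: dedeaa
Reversed: aaeded
  Compare pos 0 ('d') with pos 5 ('a'): MISMATCH
  Compare pos 1 ('e') with pos 4 ('a'): MISMATCH
  Compare pos 2 ('d') with pos 3 ('e'): MISMATCH
Result: not a palindrome

0


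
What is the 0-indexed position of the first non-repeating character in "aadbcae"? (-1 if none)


Input: aadbcae
Character frequencies:
  'a': 3
  'b': 1
  'c': 1
  'd': 1
  'e': 1
Scanning left to right for freq == 1:
  Position 0 ('a'): freq=3, skip
  Position 1 ('a'): freq=3, skip
  Position 2 ('d'): unique! => answer = 2

2


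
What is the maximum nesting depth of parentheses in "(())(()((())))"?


Input: "(())(()((())))"
Tracking depth:
  Position 0 '(': depth becomes 1
  Position 1 '(': depth becomes 2
  Position 2 ')': depth becomes 1
  Position 3 ')': depth becomes 0
  Position 4 '(': depth becomes 1
  Position 5 '(': depth becomes 2
  Position 6 ')': depth becomes 1
  Position 7 '(': depth becomes 2
  Position 8 '(': depth becomes 3
  Position 9 '(': depth becomes 4
  Position 10 ')': depth becomes 3
  Position 11 ')': depth becomes 2
  Position 12 ')': depth becomes 1
  Position 13 ')': depth becomes 0
Maximum depth reached: 4

4


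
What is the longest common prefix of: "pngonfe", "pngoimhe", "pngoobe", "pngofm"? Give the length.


Words: pngonfe, pngoimhe, pngoobe, pngofm
  Position 0: all 'p' => match
  Position 1: all 'n' => match
  Position 2: all 'g' => match
  Position 3: all 'o' => match
  Position 4: ('n', 'i', 'o', 'f') => mismatch, stop
LCP = "pngo" (length 4)

4


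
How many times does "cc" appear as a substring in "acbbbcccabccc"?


Searching for "cc" in "acbbbcccabccc"
Scanning each position:
  Position 0: "ac" => no
  Position 1: "cb" => no
  Position 2: "bb" => no
  Position 3: "bb" => no
  Position 4: "bc" => no
  Position 5: "cc" => MATCH
  Position 6: "cc" => MATCH
  Position 7: "ca" => no
  Position 8: "ab" => no
  Position 9: "bc" => no
  Position 10: "cc" => MATCH
  Position 11: "cc" => MATCH
Total occurrences: 4

4


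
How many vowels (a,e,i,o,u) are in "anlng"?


Input: anlng
Checking each character:
  'a' at position 0: vowel (running total: 1)
  'n' at position 1: consonant
  'l' at position 2: consonant
  'n' at position 3: consonant
  'g' at position 4: consonant
Total vowels: 1

1


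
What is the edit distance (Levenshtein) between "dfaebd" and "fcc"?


Computing edit distance: "dfaebd" -> "fcc"
DP table:
           f    c    c
      0    1    2    3
  d   1    1    2    3
  f   2    1    2    3
  a   3    2    2    3
  e   4    3    3    3
  b   5    4    4    4
  d   6    5    5    5
Edit distance = dp[6][3] = 5

5


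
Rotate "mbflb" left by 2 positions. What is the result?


Input: "mbflb", rotate left by 2
First 2 characters: "mb"
Remaining characters: "flb"
Concatenate remaining + first: "flb" + "mb" = "flbmb"

flbmb


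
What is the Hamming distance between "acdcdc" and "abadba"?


Comparing "acdcdc" and "abadba" position by position:
  Position 0: 'a' vs 'a' => same
  Position 1: 'c' vs 'b' => differ
  Position 2: 'd' vs 'a' => differ
  Position 3: 'c' vs 'd' => differ
  Position 4: 'd' vs 'b' => differ
  Position 5: 'c' vs 'a' => differ
Total differences (Hamming distance): 5

5


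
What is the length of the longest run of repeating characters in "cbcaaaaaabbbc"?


Input: "cbcaaaaaabbbc"
Scanning for longest run:
  Position 1 ('b'): new char, reset run to 1
  Position 2 ('c'): new char, reset run to 1
  Position 3 ('a'): new char, reset run to 1
  Position 4 ('a'): continues run of 'a', length=2
  Position 5 ('a'): continues run of 'a', length=3
  Position 6 ('a'): continues run of 'a', length=4
  Position 7 ('a'): continues run of 'a', length=5
  Position 8 ('a'): continues run of 'a', length=6
  Position 9 ('b'): new char, reset run to 1
  Position 10 ('b'): continues run of 'b', length=2
  Position 11 ('b'): continues run of 'b', length=3
  Position 12 ('c'): new char, reset run to 1
Longest run: 'a' with length 6

6


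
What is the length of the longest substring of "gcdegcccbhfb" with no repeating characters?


Input: "gcdegcccbhfb"
Sliding window (track last position of each char):
  Position 0 ('g'): window [0,0] length 1 -- new best
  Position 1 ('c'): window [0,1] length 2 -- new best
  Position 2 ('d'): window [0,2] length 3 -- new best
  Position 3 ('e'): window [0,3] length 4 -- new best
  Position 4 ('g'): repeat (last at 0), move window start to 1
  Position 4 ('g'): window [1,4] length 4
  Position 5 ('c'): repeat (last at 1), move window start to 2
  Position 5 ('c'): window [2,5] length 4
  Position 6 ('c'): repeat (last at 5), move window start to 6
  Position 6 ('c'): window [6,6] length 1
  Position 7 ('c'): repeat (last at 6), move window start to 7
  Position 7 ('c'): window [7,7] length 1
  Position 8 ('b'): window [7,8] length 2
  Position 9 ('h'): window [7,9] length 3
  Position 10 ('f'): window [7,10] length 4
  Position 11 ('b'): repeat (last at 8), move window start to 9
  Position 11 ('b'): window [9,11] length 3
Longest substring with no repeats: "gcde" with length 4

4


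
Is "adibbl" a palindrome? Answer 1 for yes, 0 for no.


Input: adibbl
Reversed: lbbida
  Compare pos 0 ('a') with pos 5 ('l'): MISMATCH
  Compare pos 1 ('d') with pos 4 ('b'): MISMATCH
  Compare pos 2 ('i') with pos 3 ('b'): MISMATCH
Result: not a palindrome

0


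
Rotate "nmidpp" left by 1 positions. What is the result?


Input: "nmidpp", rotate left by 1
First 1 characters: "n"
Remaining characters: "midpp"
Concatenate remaining + first: "midpp" + "n" = "midppn"

midppn


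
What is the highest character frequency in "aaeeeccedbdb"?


Input: aaeeeccedbdb
Character counts:
  'a': 2
  'b': 2
  'c': 2
  'd': 2
  'e': 4
Maximum frequency: 4

4


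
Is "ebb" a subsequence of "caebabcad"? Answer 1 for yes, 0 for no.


Check if "ebb" is a subsequence of "caebabcad"
Greedy scan:
  Position 0 ('c'): no match needed
  Position 1 ('a'): no match needed
  Position 2 ('e'): matches sub[0] = 'e'
  Position 3 ('b'): matches sub[1] = 'b'
  Position 4 ('a'): no match needed
  Position 5 ('b'): matches sub[2] = 'b'
  Position 6 ('c'): no match needed
  Position 7 ('a'): no match needed
  Position 8 ('d'): no match needed
All 3 characters matched => is a subsequence

1


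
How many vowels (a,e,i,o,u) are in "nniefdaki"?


Input: nniefdaki
Checking each character:
  'n' at position 0: consonant
  'n' at position 1: consonant
  'i' at position 2: vowel (running total: 1)
  'e' at position 3: vowel (running total: 2)
  'f' at position 4: consonant
  'd' at position 5: consonant
  'a' at position 6: vowel (running total: 3)
  'k' at position 7: consonant
  'i' at position 8: vowel (running total: 4)
Total vowels: 4

4


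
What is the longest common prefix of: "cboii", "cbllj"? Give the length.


Words: cboii, cbllj
  Position 0: all 'c' => match
  Position 1: all 'b' => match
  Position 2: ('o', 'l') => mismatch, stop
LCP = "cb" (length 2)

2


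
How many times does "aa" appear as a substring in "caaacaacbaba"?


Searching for "aa" in "caaacaacbaba"
Scanning each position:
  Position 0: "ca" => no
  Position 1: "aa" => MATCH
  Position 2: "aa" => MATCH
  Position 3: "ac" => no
  Position 4: "ca" => no
  Position 5: "aa" => MATCH
  Position 6: "ac" => no
  Position 7: "cb" => no
  Position 8: "ba" => no
  Position 9: "ab" => no
  Position 10: "ba" => no
Total occurrences: 3

3


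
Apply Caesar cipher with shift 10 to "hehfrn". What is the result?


Caesar cipher: shift "hehfrn" by 10
  'h' (pos 7) + 10 = pos 17 = 'r'
  'e' (pos 4) + 10 = pos 14 = 'o'
  'h' (pos 7) + 10 = pos 17 = 'r'
  'f' (pos 5) + 10 = pos 15 = 'p'
  'r' (pos 17) + 10 = pos 1 = 'b'
  'n' (pos 13) + 10 = pos 23 = 'x'
Result: rorpbx

rorpbx


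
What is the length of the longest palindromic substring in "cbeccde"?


Input: "cbeccde"
Checking substrings for palindromes:
  [3:5] "cc" (len 2) => palindrome
Longest palindromic substring: "cc" with length 2

2


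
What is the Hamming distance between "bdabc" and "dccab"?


Comparing "bdabc" and "dccab" position by position:
  Position 0: 'b' vs 'd' => differ
  Position 1: 'd' vs 'c' => differ
  Position 2: 'a' vs 'c' => differ
  Position 3: 'b' vs 'a' => differ
  Position 4: 'c' vs 'b' => differ
Total differences (Hamming distance): 5

5


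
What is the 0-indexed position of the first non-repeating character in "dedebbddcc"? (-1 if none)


Input: dedebbddcc
Character frequencies:
  'b': 2
  'c': 2
  'd': 4
  'e': 2
Scanning left to right for freq == 1:
  Position 0 ('d'): freq=4, skip
  Position 1 ('e'): freq=2, skip
  Position 2 ('d'): freq=4, skip
  Position 3 ('e'): freq=2, skip
  Position 4 ('b'): freq=2, skip
  Position 5 ('b'): freq=2, skip
  Position 6 ('d'): freq=4, skip
  Position 7 ('d'): freq=4, skip
  Position 8 ('c'): freq=2, skip
  Position 9 ('c'): freq=2, skip
  No unique character found => answer = -1

-1


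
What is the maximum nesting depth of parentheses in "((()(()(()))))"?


Input: "((()(()(()))))"
Tracking depth:
  Position 0 '(': depth becomes 1
  Position 1 '(': depth becomes 2
  Position 2 '(': depth becomes 3
  Position 3 ')': depth becomes 2
  Position 4 '(': depth becomes 3
  Position 5 '(': depth becomes 4
  Position 6 ')': depth becomes 3
  Position 7 '(': depth becomes 4
  Position 8 '(': depth becomes 5
  Position 9 ')': depth becomes 4
  Position 10 ')': depth becomes 3
  Position 11 ')': depth becomes 2
  Position 12 ')': depth becomes 1
  Position 13 ')': depth becomes 0
Maximum depth reached: 5

5


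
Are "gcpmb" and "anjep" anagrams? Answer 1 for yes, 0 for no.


Strings: "gcpmb", "anjep"
Sorted first:  bcgmp
Sorted second: aejnp
Differ at position 0: 'b' vs 'a' => not anagrams

0


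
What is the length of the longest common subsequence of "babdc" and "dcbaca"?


LCS of "babdc" and "dcbaca"
DP table:
           d    c    b    a    c    a
      0    0    0    0    0    0    0
  b   0    0    0    1    1    1    1
  a   0    0    0    1    2    2    2
  b   0    0    0    1    2    2    2
  d   0    1    1    1    2    2    2
  c   0    1    2    2    2    3    3
LCS length = dp[5][6] = 3

3


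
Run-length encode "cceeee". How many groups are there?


Input: cceeee
Scanning for consecutive runs:
  Group 1: 'c' x 2 (positions 0-1)
  Group 2: 'e' x 4 (positions 2-5)
Total groups: 2

2


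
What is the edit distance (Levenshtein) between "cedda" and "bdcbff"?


Computing edit distance: "cedda" -> "bdcbff"
DP table:
           b    d    c    b    f    f
      0    1    2    3    4    5    6
  c   1    1    2    2    3    4    5
  e   2    2    2    3    3    4    5
  d   3    3    2    3    4    4    5
  d   4    4    3    3    4    5    5
  a   5    5    4    4    4    5    6
Edit distance = dp[5][6] = 6

6


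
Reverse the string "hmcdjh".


Input: hmcdjh
Reading characters right to left:
  Position 5: 'h'
  Position 4: 'j'
  Position 3: 'd'
  Position 2: 'c'
  Position 1: 'm'
  Position 0: 'h'
Reversed: hjdcmh

hjdcmh


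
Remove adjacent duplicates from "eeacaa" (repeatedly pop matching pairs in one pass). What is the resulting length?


Input: eeacaa
Stack-based adjacent duplicate removal:
  Read 'e': push. Stack: e
  Read 'e': matches stack top 'e' => pop. Stack: (empty)
  Read 'a': push. Stack: a
  Read 'c': push. Stack: ac
  Read 'a': push. Stack: aca
  Read 'a': matches stack top 'a' => pop. Stack: ac
Final stack: "ac" (length 2)

2


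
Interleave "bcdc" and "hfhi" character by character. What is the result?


Interleaving "bcdc" and "hfhi":
  Position 0: 'b' from first, 'h' from second => "bh"
  Position 1: 'c' from first, 'f' from second => "cf"
  Position 2: 'd' from first, 'h' from second => "dh"
  Position 3: 'c' from first, 'i' from second => "ci"
Result: bhcfdhci

bhcfdhci


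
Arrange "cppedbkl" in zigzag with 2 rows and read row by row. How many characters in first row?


Zigzag "cppedbkl" into 2 rows:
Placing characters:
  'c' => row 0
  'p' => row 1
  'p' => row 0
  'e' => row 1
  'd' => row 0
  'b' => row 1
  'k' => row 0
  'l' => row 1
Rows:
  Row 0: "cpdk"
  Row 1: "pebl"
First row length: 4

4


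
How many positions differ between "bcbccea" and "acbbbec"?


Comparing "bcbccea" and "acbbbec" position by position:
  Position 0: 'b' vs 'a' => DIFFER
  Position 1: 'c' vs 'c' => same
  Position 2: 'b' vs 'b' => same
  Position 3: 'c' vs 'b' => DIFFER
  Position 4: 'c' vs 'b' => DIFFER
  Position 5: 'e' vs 'e' => same
  Position 6: 'a' vs 'c' => DIFFER
Positions that differ: 4

4


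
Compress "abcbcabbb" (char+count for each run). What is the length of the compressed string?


Input: abcbcabbb
Runs:
  'a' x 1 => "a1"
  'b' x 1 => "b1"
  'c' x 1 => "c1"
  'b' x 1 => "b1"
  'c' x 1 => "c1"
  'a' x 1 => "a1"
  'b' x 3 => "b3"
Compressed: "a1b1c1b1c1a1b3"
Compressed length: 14

14


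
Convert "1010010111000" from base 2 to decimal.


Input: "1010010111000" in base 2
Positional expansion:
  Digit '1' (value 1) x 2^12 = 4096
  Digit '0' (value 0) x 2^11 = 0
  Digit '1' (value 1) x 2^10 = 1024
  Digit '0' (value 0) x 2^9 = 0
  Digit '0' (value 0) x 2^8 = 0
  Digit '1' (value 1) x 2^7 = 128
  Digit '0' (value 0) x 2^6 = 0
  Digit '1' (value 1) x 2^5 = 32
  Digit '1' (value 1) x 2^4 = 16
  Digit '1' (value 1) x 2^3 = 8
  Digit '0' (value 0) x 2^2 = 0
  Digit '0' (value 0) x 2^1 = 0
  Digit '0' (value 0) x 2^0 = 0
Sum = 5304

5304


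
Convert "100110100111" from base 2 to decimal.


Input: "100110100111" in base 2
Positional expansion:
  Digit '1' (value 1) x 2^11 = 2048
  Digit '0' (value 0) x 2^10 = 0
  Digit '0' (value 0) x 2^9 = 0
  Digit '1' (value 1) x 2^8 = 256
  Digit '1' (value 1) x 2^7 = 128
  Digit '0' (value 0) x 2^6 = 0
  Digit '1' (value 1) x 2^5 = 32
  Digit '0' (value 0) x 2^4 = 0
  Digit '0' (value 0) x 2^3 = 0
  Digit '1' (value 1) x 2^2 = 4
  Digit '1' (value 1) x 2^1 = 2
  Digit '1' (value 1) x 2^0 = 1
Sum = 2471

2471


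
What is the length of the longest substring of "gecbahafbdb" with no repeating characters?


Input: "gecbahafbdb"
Sliding window (track last position of each char):
  Position 0 ('g'): window [0,0] length 1 -- new best
  Position 1 ('e'): window [0,1] length 2 -- new best
  Position 2 ('c'): window [0,2] length 3 -- new best
  Position 3 ('b'): window [0,3] length 4 -- new best
  Position 4 ('a'): window [0,4] length 5 -- new best
  Position 5 ('h'): window [0,5] length 6 -- new best
  Position 6 ('a'): repeat (last at 4), move window start to 5
  Position 6 ('a'): window [5,6] length 2
  Position 7 ('f'): window [5,7] length 3
  Position 8 ('b'): window [5,8] length 4
  Position 9 ('d'): window [5,9] length 5
  Position 10 ('b'): repeat (last at 8), move window start to 9
  Position 10 ('b'): window [9,10] length 2
Longest substring with no repeats: "gecbah" with length 6

6
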